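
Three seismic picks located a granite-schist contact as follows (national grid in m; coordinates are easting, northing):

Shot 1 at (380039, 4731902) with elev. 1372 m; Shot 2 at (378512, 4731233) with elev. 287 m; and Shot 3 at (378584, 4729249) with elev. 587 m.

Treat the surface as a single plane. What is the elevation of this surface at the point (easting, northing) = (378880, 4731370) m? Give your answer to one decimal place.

551.5 m

Let the plane be z = a·easting + b·northing + c.
Shot 2−Shot 1: −1527a − 669b = −1085;  Shot 3−Shot 1: −1455a − 2653b = −785.
Solving gives a = 0.764633484, b = −0.123460882.
Then c = 1372 − a·380039 − b·4731902 = 294986.25.
At (378880, 4731370): z = 289704.3 − 584139.1 + 294986.25 = 551.5 m.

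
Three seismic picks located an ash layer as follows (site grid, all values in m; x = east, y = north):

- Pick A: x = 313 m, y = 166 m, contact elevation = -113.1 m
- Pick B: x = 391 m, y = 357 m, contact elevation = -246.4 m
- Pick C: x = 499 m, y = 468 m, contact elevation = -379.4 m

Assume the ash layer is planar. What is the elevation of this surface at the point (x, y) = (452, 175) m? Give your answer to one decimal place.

-239.3 m

Two edge vectors: Pick A→Pick B = (78, 191, -133.3), Pick A→Pick C = (186, 302, -266.3).
Normal n = (Pick A→Pick B) × (Pick A→Pick C) = (-10606.7, -4022.4, -11970).
So ∂z/∂x = −n_x/n_z = −0.88611 and ∂z/∂y = −n_y/n_z = −0.33604.
Intercept c from Pick A: -113.1 + 277.35 + 55.78 = 220.03.
At (452, 175): z = −400.5 − 58.8 + 220.03 = -239.3 m.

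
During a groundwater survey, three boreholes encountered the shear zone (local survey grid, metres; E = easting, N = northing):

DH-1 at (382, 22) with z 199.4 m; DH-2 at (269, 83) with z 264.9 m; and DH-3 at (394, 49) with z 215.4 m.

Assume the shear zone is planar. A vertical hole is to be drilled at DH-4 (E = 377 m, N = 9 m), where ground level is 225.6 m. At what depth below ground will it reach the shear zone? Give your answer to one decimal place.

Two edge vectors: DH-1→DH-2 = (-113, 61, 65.5), DH-1→DH-3 = (12, 27, 16).
Normal n = (DH-1→DH-2) × (DH-1→DH-3) = (-792.5, 2594, -3783).
So ∂z/∂E = −n_x/n_z = −0.20949 and ∂z/∂N = −n_y/n_z = 0.68570.
Intercept c from DH-1: 199.4 + 80.03 − 15.09 = 264.34.
At (377, 9): z_contact = −78.98 + 6.17 + 264.34 = 191.53 m.
Depth below ground = 225.6 − 191.53 = 34.1 m.

34.1 m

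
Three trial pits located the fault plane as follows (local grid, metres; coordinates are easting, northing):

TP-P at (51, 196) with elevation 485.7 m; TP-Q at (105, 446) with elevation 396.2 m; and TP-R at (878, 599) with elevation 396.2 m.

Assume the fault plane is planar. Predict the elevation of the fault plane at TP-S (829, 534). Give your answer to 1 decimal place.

Two edge vectors: TP-P→TP-Q = (54, 250, -89.5), TP-P→TP-R = (827, 403, -89.5).
Normal n = (TP-P→TP-Q) × (TP-P→TP-R) = (13693.5, -69183.5, -184988).
So ∂z/∂easting = −n_x/n_z = 0.07402 and ∂z/∂northing = −n_y/n_z = −0.37399.
Intercept c from TP-P: 485.7 − 3.78 + 73.30 = 555.23.
At (829, 534): z = 61.4 − 199.7 + 555.23 = 416.9 m.

416.9 m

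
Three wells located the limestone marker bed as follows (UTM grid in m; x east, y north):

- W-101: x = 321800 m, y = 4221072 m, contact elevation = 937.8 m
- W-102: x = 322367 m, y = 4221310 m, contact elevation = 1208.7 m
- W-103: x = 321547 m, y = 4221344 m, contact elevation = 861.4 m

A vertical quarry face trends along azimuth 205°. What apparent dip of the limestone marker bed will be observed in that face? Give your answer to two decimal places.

Two edge vectors: W-101→W-102 = (567, 238, 270.9), W-101→W-103 = (-253, 272, -76.4).
Normal n = (W-101→W-102) × (W-101→W-103) = (-91868, -25218.9, 214438).
So ∂z/∂x = −n_x/n_z = 0.42841 and ∂z/∂y = −n_y/n_z = 0.11760.
Unit vector along 205° is (sin 205°, cos 205°) = (-0.4226, -0.9063).
Slope in that direction = a·(-0.4226) + b·(-0.9063) = −0.28764.
Apparent dip = arctan|0.28764| = 16.05° (true dip is 24.0°, so apparent ≤ true as expected).

16.05°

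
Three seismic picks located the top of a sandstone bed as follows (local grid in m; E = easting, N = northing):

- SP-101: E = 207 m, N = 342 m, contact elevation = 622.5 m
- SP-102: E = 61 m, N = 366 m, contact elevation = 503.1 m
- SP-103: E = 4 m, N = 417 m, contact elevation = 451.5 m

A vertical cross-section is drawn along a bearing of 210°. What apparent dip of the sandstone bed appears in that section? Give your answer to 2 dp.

16.46°

Two edge vectors: SP-101→SP-102 = (-146, 24, -119.4), SP-101→SP-103 = (-203, 75, -171).
Normal n = (SP-101→SP-102) × (SP-101→SP-103) = (4851, -727.8, -6078).
So ∂z/∂E = −n_x/n_z = 0.79812 and ∂z/∂N = −n_y/n_z = −0.11974.
Unit vector along 210° is (sin 210°, cos 210°) = (-0.5000, -0.8660).
Slope in that direction = a·(-0.5000) + b·(-0.8660) = −0.29536.
Apparent dip = arctan|0.29536| = 16.46° (true dip is 38.9°, so apparent ≤ true as expected).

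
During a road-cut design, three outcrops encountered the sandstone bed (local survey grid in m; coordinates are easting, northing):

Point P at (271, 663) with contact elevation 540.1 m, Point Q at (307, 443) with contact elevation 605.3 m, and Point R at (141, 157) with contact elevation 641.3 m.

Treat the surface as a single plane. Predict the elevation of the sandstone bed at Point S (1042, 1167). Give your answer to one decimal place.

Let the plane be z = a·easting + b·northing + c.
Point Q−Point P: 36a − 220b = 65.2;  Point R−Point P: −130a − 506b = 101.2.
Solving gives a = 0.229135, b = −0.258869.
Then c = 540.1 − a·271 − b·663 = 649.63.
At (1042, 1167): z = 238.8 − 302.1 + 649.63 = 586.3 m.

586.3 m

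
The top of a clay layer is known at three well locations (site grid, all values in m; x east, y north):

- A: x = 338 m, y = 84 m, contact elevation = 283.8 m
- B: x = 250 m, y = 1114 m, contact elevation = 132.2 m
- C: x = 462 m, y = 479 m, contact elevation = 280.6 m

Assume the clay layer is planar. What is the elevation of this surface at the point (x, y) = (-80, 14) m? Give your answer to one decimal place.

146.4 m

Two edge vectors: A→B = (-88, 1030, -151.6), A→C = (124, 395, -3.2).
Normal n = (A→B) × (A→C) = (56586, -19080, -162480).
So ∂z/∂x = −n_x/n_z = 0.348264 and ∂z/∂y = −n_y/n_z = −0.117430.
Intercept c from A: 283.8 − 117.71 + 9.86 = 175.95.
At (-80, 14): z = −27.9 − 1.6 + 175.95 = 146.4 m.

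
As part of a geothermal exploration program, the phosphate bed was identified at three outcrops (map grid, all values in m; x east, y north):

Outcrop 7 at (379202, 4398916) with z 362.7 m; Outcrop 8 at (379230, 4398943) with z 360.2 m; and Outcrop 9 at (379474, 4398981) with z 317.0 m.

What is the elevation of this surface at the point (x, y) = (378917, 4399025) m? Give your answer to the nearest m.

430 m

Let the plane be z = a·x + b·y + c.
Outcrop 8−Outcrop 7: 28a + 27b = −2.5;  Outcrop 9−Outcrop 7: 272a + 65b = −45.7.
Solving gives a = −0.19395366, b = 0.10854453.
Then c = 362.7 − a·379202 − b·4398916 = −403567.97.
At (378917, 4399025): z = −73492.3 + 477490.1 − 403567.97 = 429.8 m.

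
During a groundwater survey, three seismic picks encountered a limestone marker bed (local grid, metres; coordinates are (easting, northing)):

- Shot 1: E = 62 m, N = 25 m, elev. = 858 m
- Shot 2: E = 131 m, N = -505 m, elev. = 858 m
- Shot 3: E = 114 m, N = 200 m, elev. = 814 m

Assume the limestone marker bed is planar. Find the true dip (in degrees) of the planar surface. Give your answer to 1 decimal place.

30.7°

Let the plane be z = a·E + b·N + c.
Shot 2−Shot 1: 69a − 530b = 0;  Shot 3−Shot 1: 52a + 175b = −44.
Solving gives a = −0.58837, b = −0.07660.
Gradient magnitude |∇z| = √(a² + b²) = √(0.34618 + 0.00587) = 0.59333.
True dip = arctan(0.59333) = 30.7°, dipping toward E (azimuth ≈ 083°).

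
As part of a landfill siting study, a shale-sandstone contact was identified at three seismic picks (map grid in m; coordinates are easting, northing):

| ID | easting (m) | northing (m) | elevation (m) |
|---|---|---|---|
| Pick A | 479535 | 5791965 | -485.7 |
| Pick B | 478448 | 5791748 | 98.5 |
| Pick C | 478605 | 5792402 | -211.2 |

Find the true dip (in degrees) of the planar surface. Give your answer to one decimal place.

Let the plane be z = a·easting + b·northing + c.
Pick B−Pick A: −1087a − 217b = 584.2;  Pick C−Pick A: −930a + 437b = 274.5.
Solving gives a = −0.46520, b = −0.36187.
Gradient magnitude |∇z| = √(a² + b²) = √(0.21641 + 0.13095) = 0.58937.
True dip = arctan(0.58937) = 30.5°, dipping toward NE (azimuth ≈ 052°).

30.5°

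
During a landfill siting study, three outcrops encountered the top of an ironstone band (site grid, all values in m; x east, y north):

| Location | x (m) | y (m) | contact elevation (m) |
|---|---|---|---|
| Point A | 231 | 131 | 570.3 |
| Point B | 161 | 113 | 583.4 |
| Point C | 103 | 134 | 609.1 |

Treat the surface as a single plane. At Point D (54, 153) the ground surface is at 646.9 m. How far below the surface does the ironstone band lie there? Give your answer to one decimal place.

15.6 m

Let the plane be z = a·x + b·y + c.
Point B−Point A: −70a − 18b = 13.1;  Point C−Point A: −128a + 3b = 38.8.
Solving gives a = −0.29344, b = 0.41337.
Then c = 570.3 − a·231 − b·131 = 583.93.
At (54, 153): z_contact = −15.85 + 63.24 + 583.93 = 631.33 m.
Depth below ground = 646.9 − 631.33 = 15.6 m.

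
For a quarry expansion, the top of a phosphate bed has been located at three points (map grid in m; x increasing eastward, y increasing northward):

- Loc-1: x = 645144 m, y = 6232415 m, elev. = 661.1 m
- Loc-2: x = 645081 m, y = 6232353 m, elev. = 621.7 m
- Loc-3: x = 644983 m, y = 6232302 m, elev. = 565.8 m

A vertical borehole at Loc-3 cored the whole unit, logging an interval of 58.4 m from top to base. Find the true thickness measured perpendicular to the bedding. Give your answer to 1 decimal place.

51.8 m

Two edge vectors: Loc-1→Loc-2 = (-63, -62, -39.4), Loc-1→Loc-3 = (-161, -113, -95.3).
Normal n = (Loc-1→Loc-2) × (Loc-1→Loc-3) = (1456.4, 339.5, -2863).
So ∂z/∂x = −n_x/n_z = 0.50870 and ∂z/∂y = −n_y/n_z = 0.11858.
|∇z| = √(a²+b²) = 0.52234, so dip δ = arctan(0.52234) = 27.58°.
True thickness = vertical thickness × cos δ = 58.4 × cos 27.58° = 51.8 m.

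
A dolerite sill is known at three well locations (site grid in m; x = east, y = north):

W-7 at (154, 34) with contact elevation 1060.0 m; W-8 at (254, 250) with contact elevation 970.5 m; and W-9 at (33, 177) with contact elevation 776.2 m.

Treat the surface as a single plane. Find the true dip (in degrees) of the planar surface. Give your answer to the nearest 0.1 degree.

57.0°

Let the plane be z = a·x + b·y + c.
W-8−W-7: 100a + 216b = −89.5;  W-9−W-7: −121a + 143b = −283.8.
Solving gives a = 1.19948, b = −0.96967.
Gradient magnitude |∇z| = √(a² + b²) = √(1.43876 + 0.94026) = 1.54241.
True dip = arctan(1.54241) = 57.0°, dipping toward NW (azimuth ≈ 309°).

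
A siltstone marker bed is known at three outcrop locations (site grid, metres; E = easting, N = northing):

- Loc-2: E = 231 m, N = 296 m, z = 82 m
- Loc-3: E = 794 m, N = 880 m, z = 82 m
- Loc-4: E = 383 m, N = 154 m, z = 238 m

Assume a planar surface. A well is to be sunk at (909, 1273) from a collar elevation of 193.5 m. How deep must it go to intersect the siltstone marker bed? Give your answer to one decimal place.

254.0 m

Let the plane be z = a·E + b·N + c.
Loc-3−Loc-2: 563a + 584b = 0;  Loc-4−Loc-2: 152a − 142b = 156.
Solving gives a = 0.539991, b = −0.520573.
Then c = 82 − a·231 − b·296 = 111.35.
At (909, 1273): z_contact = 490.85 − 662.69 + 111.35 = -60.49 m.
Depth below ground = 193.5 − (-60.49) = 254.0 m.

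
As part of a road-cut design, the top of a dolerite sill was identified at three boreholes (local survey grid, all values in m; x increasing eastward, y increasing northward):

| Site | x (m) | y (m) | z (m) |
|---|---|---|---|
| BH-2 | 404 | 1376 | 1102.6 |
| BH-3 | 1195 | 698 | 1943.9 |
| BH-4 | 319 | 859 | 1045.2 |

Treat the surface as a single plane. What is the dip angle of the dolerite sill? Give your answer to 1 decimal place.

Let the plane be z = a·x + b·y + c.
BH-3−BH-2: 791a − 678b = 841.3;  BH-4−BH-2: −85a − 517b = −57.4.
Solving gives a = 1.01563, b = −0.05595.
Gradient magnitude |∇z| = √(a² + b²) = √(1.03150 + 0.00313) = 1.01717.
True dip = arctan(1.01717) = 45.5°, dipping toward W (azimuth ≈ 273°).

45.5°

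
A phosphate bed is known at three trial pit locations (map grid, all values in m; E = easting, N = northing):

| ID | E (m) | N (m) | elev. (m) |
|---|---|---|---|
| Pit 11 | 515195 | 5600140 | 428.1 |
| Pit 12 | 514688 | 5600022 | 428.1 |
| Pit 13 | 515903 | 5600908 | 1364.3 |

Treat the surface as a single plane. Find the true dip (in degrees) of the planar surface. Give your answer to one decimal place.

Let the plane be z = a·E + b·N + c.
Pit 12−Pit 11: −507a − 118b = 0;  Pit 13−Pit 11: 708a + 768b = 936.2.
Solving gives a = −0.36122, b = 1.55201.
Gradient magnitude |∇z| = √(a² + b²) = √(0.13048 + 2.40873) = 1.59349.
True dip = arctan(1.59349) = 57.9°, dipping toward SSE (azimuth ≈ 167°).

57.9°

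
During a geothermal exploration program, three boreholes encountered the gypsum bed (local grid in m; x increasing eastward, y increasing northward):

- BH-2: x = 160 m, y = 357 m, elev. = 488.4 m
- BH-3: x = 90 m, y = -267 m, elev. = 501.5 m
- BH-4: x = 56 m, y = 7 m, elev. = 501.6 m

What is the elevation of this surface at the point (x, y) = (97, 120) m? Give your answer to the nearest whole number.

497 m

Let the plane be z = a·x + b·y + c.
BH-3−BH-2: −70a − 624b = 13.1;  BH-4−BH-2: −104a − 350b = 13.2.
Solving gives a = −0.09040, b = −0.01085.
Then c = 488.4 − a·160 − b·357 = 506.74.
At (97, 120): z = −8.8 − 1.3 + 506.74 = 496.7 m.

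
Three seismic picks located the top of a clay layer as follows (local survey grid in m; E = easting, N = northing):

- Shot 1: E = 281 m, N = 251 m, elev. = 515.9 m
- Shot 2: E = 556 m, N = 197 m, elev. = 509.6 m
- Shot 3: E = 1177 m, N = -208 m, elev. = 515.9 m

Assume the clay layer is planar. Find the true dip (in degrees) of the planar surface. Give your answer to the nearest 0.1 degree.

4.7°

Let the plane be z = a·E + b·N + c.
Shot 2−Shot 1: 275a − 54b = −6.3;  Shot 3−Shot 1: 896a − 459b = 0.
Solving gives a = −0.03715, b = −0.07252.
Gradient magnitude |∇z| = √(a² + b²) = √(0.00138 + 0.00526) = 0.08148.
True dip = arctan(0.08148) = 4.7°, dipping toward NNE (azimuth ≈ 027°).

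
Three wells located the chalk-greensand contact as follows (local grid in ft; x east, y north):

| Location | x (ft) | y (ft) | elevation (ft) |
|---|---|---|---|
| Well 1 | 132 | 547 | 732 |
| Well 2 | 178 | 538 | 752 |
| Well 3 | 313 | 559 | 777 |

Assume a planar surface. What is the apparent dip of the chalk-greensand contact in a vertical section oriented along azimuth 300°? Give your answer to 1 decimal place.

Let the plane be z = a·x + b·y + c.
Well 2−Well 1: 46a − 9b = 20;  Well 3−Well 1: 181a + 12b = 45.
Solving gives a = 0.29574, b = −0.71068.
Unit vector along 300° is (sin 300°, cos 300°) = (-0.8660, 0.5000).
Slope in that direction = a·(-0.8660) + b·(0.5000) = −0.61146.
Apparent dip = arctan|0.61146| = 31.4° (true dip is 37.6°, so apparent ≤ true as expected).

31.4°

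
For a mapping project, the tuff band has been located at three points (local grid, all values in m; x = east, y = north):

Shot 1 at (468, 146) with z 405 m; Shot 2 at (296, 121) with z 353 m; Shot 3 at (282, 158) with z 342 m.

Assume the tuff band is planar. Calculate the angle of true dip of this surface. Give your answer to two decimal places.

Let the plane be z = a·x + b·y + c.
Shot 2−Shot 1: −172a − 25b = −52;  Shot 3−Shot 1: −186a + 12b = −63.
Solving gives a = 0.32752, b = −0.17337.
Gradient magnitude |∇z| = √(a² + b²) = √(0.10727 + 0.03006) = 0.37058.
True dip = arctan(0.37058) = 20.33°, dipping toward WNW (azimuth ≈ 298°).

20.33°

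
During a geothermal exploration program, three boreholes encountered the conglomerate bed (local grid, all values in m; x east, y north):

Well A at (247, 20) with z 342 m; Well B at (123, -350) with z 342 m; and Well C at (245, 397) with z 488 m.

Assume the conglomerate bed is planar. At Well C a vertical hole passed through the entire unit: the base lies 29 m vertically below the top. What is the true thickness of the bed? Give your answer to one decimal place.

18.6 m

Let the plane be z = a·x + b·y + c.
Well B−Well A: −124a − 370b = 0;  Well C−Well A: −2a + 377b = 146.
Solving gives a = −1.13755, b = 0.38123.
|∇z| = √(a²+b²) = 1.19973, so dip δ = arctan(1.19973) = 50.19°.
True thickness = vertical thickness × cos δ = 29 × cos 50.19° = 18.6 m.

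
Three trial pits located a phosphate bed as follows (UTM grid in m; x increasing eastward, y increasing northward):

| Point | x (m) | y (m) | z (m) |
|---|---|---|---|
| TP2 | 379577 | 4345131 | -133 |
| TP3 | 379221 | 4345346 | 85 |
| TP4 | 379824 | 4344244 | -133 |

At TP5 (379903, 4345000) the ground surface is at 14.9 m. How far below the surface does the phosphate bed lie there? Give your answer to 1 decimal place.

Let the plane be z = a·x + b·y + c.
TP3−TP2: −356a + 215b = 218;  TP4−TP2: 247a − 887b = 0.
Solving gives a = −0.736164040, b = −0.204997202.
Then c = -133 − a·379577 − b·4345131 = 1170037.63.
At (379903, 4345000): z_contact = −279670.93 − 890712.84 + 1170037.63 = -346.13 m.
Depth below ground = 14.9 − (-346.13) = 361.0 m.

361.0 m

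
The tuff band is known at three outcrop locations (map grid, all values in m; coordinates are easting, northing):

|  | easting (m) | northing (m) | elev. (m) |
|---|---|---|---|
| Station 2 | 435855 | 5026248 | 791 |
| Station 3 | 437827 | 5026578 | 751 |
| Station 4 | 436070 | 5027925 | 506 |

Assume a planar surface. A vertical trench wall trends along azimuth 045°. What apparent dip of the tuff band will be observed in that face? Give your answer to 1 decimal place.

Let the plane be z = a·easting + b·northing + c.
Station 3−Station 2: 1972a + 330b = −40;  Station 4−Station 2: 215a + 1677b = −285.
Solving gives a = 0.00833, b = −0.17101.
Unit vector along 045° is (sin 45°, cos 45°) = (0.7071, 0.7071).
Slope in that direction = a·(0.7071) + b·(0.7071) = −0.11503.
Apparent dip = arctan|0.11503| = 6.6° (true dip is 9.7°, so apparent ≤ true as expected).

6.6°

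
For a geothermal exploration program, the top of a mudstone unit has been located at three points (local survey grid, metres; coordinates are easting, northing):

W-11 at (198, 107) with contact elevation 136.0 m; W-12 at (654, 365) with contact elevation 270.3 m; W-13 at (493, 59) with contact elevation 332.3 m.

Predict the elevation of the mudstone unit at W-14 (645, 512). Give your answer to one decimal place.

190.2 m

Let the plane be z = a·easting + b·northing + c.
W-12−W-11: 456a + 258b = 134.3;  W-13−W-11: 295a − 48b = 196.3.
Solving gives a = 0.58258, b = −0.50914.
Then c = 136 − a·198 − b·107 = 75.13.
At (645, 512): z = 375.8 − 260.7 + 75.13 = 190.2 m.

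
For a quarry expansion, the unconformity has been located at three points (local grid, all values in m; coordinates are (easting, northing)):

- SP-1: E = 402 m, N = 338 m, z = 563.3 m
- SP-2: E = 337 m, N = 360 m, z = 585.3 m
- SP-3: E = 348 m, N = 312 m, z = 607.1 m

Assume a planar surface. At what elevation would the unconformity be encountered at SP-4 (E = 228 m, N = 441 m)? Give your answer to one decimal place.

Let the plane be z = a·E + b·N + c.
SP-2−SP-1: −65a + 22b = 22;  SP-3−SP-1: −54a − 26b = 43.8.
Solving gives a = −0.53356, b = −0.57644.
Then c = 563.3 − a·402 − b·338 = 972.63.
At (228, 441): z = −121.7 − 254.2 + 972.63 = 596.8 m.

596.8 m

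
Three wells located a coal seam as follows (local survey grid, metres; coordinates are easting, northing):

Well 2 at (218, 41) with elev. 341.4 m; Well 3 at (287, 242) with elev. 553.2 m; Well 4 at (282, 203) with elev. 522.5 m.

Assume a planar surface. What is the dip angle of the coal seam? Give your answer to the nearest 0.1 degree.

54.3°

Let the plane be z = a·easting + b·northing + c.
Well 3−Well 2: 69a + 201b = 211.8;  Well 4−Well 2: 64a + 162b = 181.1.
Solving gives a = 1.23932, b = 0.62829.
Gradient magnitude |∇z| = √(a² + b²) = √(1.53592 + 0.39475) = 1.38949.
True dip = arctan(1.38949) = 54.3°, dipping toward WSW (azimuth ≈ 243°).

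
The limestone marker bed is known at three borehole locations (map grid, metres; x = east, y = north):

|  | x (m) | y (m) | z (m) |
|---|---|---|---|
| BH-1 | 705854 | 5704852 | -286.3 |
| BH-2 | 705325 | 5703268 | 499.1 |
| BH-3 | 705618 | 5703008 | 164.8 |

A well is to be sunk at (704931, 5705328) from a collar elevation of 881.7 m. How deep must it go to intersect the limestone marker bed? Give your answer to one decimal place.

Let the plane be z = a·x + b·y + c.
BH-2−BH-1: −529a − 1584b = 785.4;  BH-3−BH-1: −236a − 1844b = 451.1.
Solving gives a = −1.219534216, b = −0.088552020.
Then c = -286.3 − a·705854 − b·5704852 = 1365702.97.
At (704931, 5705328): z_contact = −859687.47 − 505218.32 + 1365702.97 = 797.18 m.
Depth below ground = 881.7 − 797.18 = 84.5 m.

84.5 m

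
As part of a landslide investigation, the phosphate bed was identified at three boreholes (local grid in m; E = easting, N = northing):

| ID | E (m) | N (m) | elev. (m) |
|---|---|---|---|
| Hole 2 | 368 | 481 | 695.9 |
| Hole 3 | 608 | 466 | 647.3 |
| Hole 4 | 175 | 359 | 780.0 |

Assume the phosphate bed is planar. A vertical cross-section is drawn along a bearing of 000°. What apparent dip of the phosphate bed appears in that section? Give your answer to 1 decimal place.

18.6°

Two edge vectors: Hole 2→Hole 3 = (240, -15, -48.6), Hole 2→Hole 4 = (-193, -122, 84.1).
Normal n = (Hole 2→Hole 3) × (Hole 2→Hole 4) = (-7190.7, -10804.2, -32175).
So ∂z/∂E = −n_x/n_z = −0.22349 and ∂z/∂N = −n_y/n_z = −0.33579.
Unit vector along 000° is (sin 0°, cos 0°) = (0.0000, 1.0000).
Slope in that direction = a·(0.0000) + b·(1.0000) = −0.33579.
Apparent dip = arctan|0.33579| = 18.6° (true dip is 22.0°, so apparent ≤ true as expected).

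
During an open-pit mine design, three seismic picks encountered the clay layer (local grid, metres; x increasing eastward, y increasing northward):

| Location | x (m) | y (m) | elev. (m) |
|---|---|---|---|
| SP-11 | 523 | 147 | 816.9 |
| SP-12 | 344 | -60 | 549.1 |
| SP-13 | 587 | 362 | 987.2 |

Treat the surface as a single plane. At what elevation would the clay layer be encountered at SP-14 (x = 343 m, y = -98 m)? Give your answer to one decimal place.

528.1 m

Two edge vectors: SP-11→SP-12 = (-179, -207, -267.8), SP-11→SP-13 = (64, 215, 170.3).
Normal n = (SP-11→SP-12) × (SP-11→SP-13) = (22324.9, 13344.5, -25237).
So ∂z/∂x = −n_x/n_z = 0.88461 and ∂z/∂y = −n_y/n_z = 0.52877.
Intercept c from SP-11: 816.9 − 462.65 − 77.73 = 276.52.
At (343, -98): z = 303.4 − 51.8 + 276.52 = 528.1 m.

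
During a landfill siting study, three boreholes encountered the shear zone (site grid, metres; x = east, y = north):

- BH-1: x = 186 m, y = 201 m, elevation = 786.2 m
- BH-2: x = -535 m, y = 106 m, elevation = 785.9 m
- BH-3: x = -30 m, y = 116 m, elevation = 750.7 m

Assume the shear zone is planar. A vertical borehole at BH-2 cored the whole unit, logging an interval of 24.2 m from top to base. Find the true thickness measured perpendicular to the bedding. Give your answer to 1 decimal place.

20.5 m

Two edge vectors: BH-1→BH-2 = (-721, -95, -0.3), BH-1→BH-3 = (-216, -85, -35.5).
Normal n = (BH-1→BH-2) × (BH-1→BH-3) = (3347, -25530.7, 40765).
So ∂z/∂x = −n_x/n_z = −0.08210 and ∂z/∂y = −n_y/n_z = 0.62629.
|∇z| = √(a²+b²) = 0.63165, so dip δ = arctan(0.63165) = 32.28°.
True thickness = vertical thickness × cos δ = 24.2 × cos 32.28° = 20.5 m.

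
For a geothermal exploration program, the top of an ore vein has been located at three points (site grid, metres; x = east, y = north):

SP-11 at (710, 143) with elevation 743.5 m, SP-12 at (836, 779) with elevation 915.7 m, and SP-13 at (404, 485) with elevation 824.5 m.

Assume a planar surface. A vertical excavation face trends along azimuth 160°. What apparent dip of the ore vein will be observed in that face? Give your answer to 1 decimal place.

13.4°

Let the plane be z = a·x + b·y + c.
SP-12−SP-11: 126a + 636b = 172.2;  SP-13−SP-11: −306a + 342b = 81.
Solving gives a = 0.03103, b = 0.26461.
Unit vector along 160° is (sin 160°, cos 160°) = (0.3420, -0.9397).
Slope in that direction = a·(0.3420) + b·(-0.9397) = −0.23804.
Apparent dip = arctan|0.23804| = 13.4° (true dip is 14.9°, so apparent ≤ true as expected).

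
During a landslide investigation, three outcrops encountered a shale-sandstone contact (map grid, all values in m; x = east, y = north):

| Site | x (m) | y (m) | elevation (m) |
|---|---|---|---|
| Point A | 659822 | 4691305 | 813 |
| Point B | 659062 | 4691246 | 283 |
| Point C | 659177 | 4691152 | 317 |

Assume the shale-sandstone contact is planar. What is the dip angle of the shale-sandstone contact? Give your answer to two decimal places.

Let the plane be z = a·x + b·y + c.
Point B−Point A: −760a − 59b = −530;  Point C−Point A: −645a − 153b = −496.
Solving gives a = 0.66252, b = 0.44883.
Gradient magnitude |∇z| = √(a² + b²) = √(0.43894 + 0.20145) = 0.80024.
True dip = arctan(0.80024) = 38.67°, dipping toward SW (azimuth ≈ 236°).

38.67°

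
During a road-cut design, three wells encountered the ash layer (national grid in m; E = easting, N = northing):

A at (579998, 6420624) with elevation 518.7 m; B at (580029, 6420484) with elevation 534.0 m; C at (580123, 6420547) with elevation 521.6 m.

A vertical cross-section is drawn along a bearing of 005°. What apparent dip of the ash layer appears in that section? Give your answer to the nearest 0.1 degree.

Let the plane be z = a·E + b·N + c.
B−A: 31a − 140b = 15.3;  C−A: 125a − 77b = 2.9.
Solving gives a = −0.05109, b = −0.12060.
Unit vector along 005° is (sin 5°, cos 5°) = (0.0872, 0.9962).
Slope in that direction = a·(0.0872) + b·(0.9962) = −0.12459.
Apparent dip = arctan|0.12459| = 7.1° (true dip is 7.5°, so apparent ≤ true as expected).

7.1°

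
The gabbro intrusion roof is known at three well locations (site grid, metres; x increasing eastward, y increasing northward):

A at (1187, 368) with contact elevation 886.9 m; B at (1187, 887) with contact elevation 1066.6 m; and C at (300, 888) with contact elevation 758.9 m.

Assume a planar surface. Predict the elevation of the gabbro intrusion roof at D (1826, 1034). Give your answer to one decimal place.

1339.4 m

Two edge vectors: A→B = (0, 519, 179.7), A→C = (-887, 520, -128).
Normal n = (A→B) × (A→C) = (-159876, -159393.9, 460353).
So ∂z/∂x = −n_x/n_z = 0.347290 and ∂z/∂y = −n_y/n_z = 0.346243.
Intercept c from A: 886.9 − 412.23 − 127.42 = 347.25.
At (1826, 1034): z = 634.2 + 358.0 + 347.25 = 1339.4 m.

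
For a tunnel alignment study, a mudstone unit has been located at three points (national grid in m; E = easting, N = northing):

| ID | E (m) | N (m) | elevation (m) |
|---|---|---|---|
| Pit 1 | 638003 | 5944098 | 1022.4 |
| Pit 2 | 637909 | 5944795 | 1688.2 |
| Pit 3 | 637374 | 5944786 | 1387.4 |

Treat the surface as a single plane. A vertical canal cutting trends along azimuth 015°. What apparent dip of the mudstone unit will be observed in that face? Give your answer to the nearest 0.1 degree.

48.6°

Two edge vectors: Pit 1→Pit 2 = (-94, 697, 665.8), Pit 1→Pit 3 = (-629, 688, 365).
Normal n = (Pit 1→Pit 2) × (Pit 1→Pit 3) = (-203665.4, -384478.2, 373741).
So ∂z/∂E = −n_x/n_z = 0.54494 and ∂z/∂N = −n_y/n_z = 1.02873.
Unit vector along 015° is (sin 15°, cos 15°) = (0.2588, 0.9659).
Slope in that direction = a·(0.2588) + b·(0.9659) = 1.13472.
Apparent dip = arctan|1.13472| = 48.6° (true dip is 49.3°, so apparent ≤ true as expected).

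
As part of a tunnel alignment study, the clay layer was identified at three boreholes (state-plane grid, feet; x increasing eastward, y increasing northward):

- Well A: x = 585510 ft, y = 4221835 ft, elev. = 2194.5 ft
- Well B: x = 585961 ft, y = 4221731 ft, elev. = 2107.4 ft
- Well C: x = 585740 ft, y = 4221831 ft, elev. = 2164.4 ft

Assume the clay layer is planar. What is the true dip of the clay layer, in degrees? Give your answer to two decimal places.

Two edge vectors: Well A→Well B = (451, -104, -87.1), Well A→Well C = (230, -4, -30.1).
Normal n = (Well A→Well B) × (Well A→Well C) = (2782, -6457.9, 22116).
So ∂z/∂x = −n_x/n_z = −0.12579 and ∂z/∂y = −n_y/n_z = 0.29200.
Gradient magnitude |∇z| = √(a² + b²) = √(0.01582 + 0.08526) = 0.31794.
True dip = arctan(0.31794) = 17.64°, dipping toward SSE (azimuth ≈ 157°).

17.64°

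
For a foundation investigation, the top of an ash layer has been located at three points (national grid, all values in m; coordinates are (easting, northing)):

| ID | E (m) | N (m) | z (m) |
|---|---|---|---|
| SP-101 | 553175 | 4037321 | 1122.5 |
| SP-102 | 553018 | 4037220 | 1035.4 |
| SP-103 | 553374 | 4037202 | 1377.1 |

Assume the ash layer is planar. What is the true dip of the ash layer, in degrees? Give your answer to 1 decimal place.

Let the plane be z = a·E + b·N + c.
SP-102−SP-101: −157a − 101b = −87.1;  SP-103−SP-101: 199a − 119b = 254.6.
Solving gives a = 0.93032, b = −0.58376.
Gradient magnitude |∇z| = √(a² + b²) = √(0.86549 + 0.34077) = 1.09830.
True dip = arctan(1.09830) = 47.7°, dipping toward WNW (azimuth ≈ 302°).

47.7°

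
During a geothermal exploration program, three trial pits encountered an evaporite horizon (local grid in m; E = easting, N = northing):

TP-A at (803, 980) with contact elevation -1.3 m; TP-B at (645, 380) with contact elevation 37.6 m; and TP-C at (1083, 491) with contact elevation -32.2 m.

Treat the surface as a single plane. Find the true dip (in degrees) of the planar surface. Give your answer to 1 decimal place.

8.8°

Two edge vectors: TP-A→TP-B = (-158, -600, 38.9), TP-A→TP-C = (280, -489, -30.9).
Normal n = (TP-A→TP-B) × (TP-A→TP-C) = (37562.1, 6009.8, 245262).
So ∂z/∂E = −n_x/n_z = −0.15315 and ∂z/∂N = −n_y/n_z = −0.02450.
Gradient magnitude |∇z| = √(a² + b²) = √(0.02346 + 0.00060) = 0.15510.
True dip = arctan(0.15510) = 8.8°, dipping toward E (azimuth ≈ 081°).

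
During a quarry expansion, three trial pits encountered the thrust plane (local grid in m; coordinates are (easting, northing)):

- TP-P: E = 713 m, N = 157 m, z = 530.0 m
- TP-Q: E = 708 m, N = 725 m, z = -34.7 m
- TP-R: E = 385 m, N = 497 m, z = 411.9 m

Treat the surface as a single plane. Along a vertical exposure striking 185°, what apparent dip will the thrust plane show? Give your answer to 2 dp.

Let the plane be z = a·E + b·N + c.
TP-Q−TP-P: −5a + 568b = −564.7;  TP-R−TP-P: −328a + 340b = −118.1.
Solving gives a = −0.67668, b = −1.00015.
Unit vector along 185° is (sin 185°, cos 185°) = (-0.0872, -0.9962).
Slope in that direction = a·(-0.0872) + b·(-0.9962) = 1.05532.
Apparent dip = arctan|1.05532| = 46.54° (true dip is 50.4°, so apparent ≤ true as expected).

46.54°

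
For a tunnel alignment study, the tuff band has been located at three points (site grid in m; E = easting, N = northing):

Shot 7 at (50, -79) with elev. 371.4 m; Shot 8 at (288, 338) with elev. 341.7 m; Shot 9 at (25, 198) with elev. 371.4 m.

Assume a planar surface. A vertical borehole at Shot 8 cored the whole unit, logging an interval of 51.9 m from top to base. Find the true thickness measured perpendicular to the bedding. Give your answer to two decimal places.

51.60 m

Let the plane be z = a·E + b·N + c.
Shot 8−Shot 7: 238a + 417b = −29.7;  Shot 9−Shot 7: −25a + 277b = 0.
Solving gives a = −0.10775, b = −0.00972.
|∇z| = √(a²+b²) = 0.10819, so dip δ = arctan(0.10819) = 6.17°.
True thickness = vertical thickness × cos δ = 51.9 × cos 6.17° = 51.60 m.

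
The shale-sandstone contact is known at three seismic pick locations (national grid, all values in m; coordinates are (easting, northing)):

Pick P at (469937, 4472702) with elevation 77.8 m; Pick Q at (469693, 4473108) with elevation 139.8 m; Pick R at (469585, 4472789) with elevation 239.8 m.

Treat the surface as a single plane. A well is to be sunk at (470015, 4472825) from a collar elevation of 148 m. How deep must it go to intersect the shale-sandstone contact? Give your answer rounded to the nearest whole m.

127 m

Two edge vectors: Pick P→Pick Q = (-244, 406, 62), Pick P→Pick R = (-352, 87, 162).
Normal n = (Pick P→Pick Q) × (Pick P→Pick R) = (60378, 17704, 121684).
So ∂z/∂E = −n_x/n_z = −0.49618684 and ∂z/∂N = −n_y/n_z = −0.14549160.
Intercept c from Pick P: 77.8 + 233176.56 + 650740.58 = 883994.93.
At (470015, 4472825): z_contact = −233215.3 − 650758.5 + 883994.93 = 21.2 m.
Depth below ground = 148 − 21.2 = 127 m.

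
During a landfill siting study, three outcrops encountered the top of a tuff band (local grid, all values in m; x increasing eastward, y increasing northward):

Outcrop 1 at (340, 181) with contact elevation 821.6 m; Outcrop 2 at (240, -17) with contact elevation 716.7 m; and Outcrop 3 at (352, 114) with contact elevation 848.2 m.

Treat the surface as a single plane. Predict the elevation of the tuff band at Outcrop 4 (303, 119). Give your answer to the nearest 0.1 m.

781.0 m

Two edge vectors: Outcrop 1→Outcrop 2 = (-100, -198, -104.9), Outcrop 1→Outcrop 3 = (12, -67, 26.6).
Normal n = (Outcrop 1→Outcrop 2) × (Outcrop 1→Outcrop 3) = (-12295.1, 1401.2, 9076).
So ∂z/∂x = −n_x/n_z = 1.35468 and ∂z/∂y = −n_y/n_z = −0.15439.
Intercept c from Outcrop 1: 821.6 − 460.59 + 27.94 = 388.95.
At (303, 119): z = 410.5 − 18.4 + 388.95 = 781.0 m.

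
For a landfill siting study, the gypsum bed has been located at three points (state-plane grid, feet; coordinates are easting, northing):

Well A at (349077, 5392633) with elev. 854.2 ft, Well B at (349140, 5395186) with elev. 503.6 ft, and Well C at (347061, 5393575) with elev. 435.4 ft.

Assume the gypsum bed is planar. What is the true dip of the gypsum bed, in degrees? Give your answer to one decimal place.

Two edge vectors: Well A→Well B = (63, 2553, -350.6), Well A→Well C = (-2016, 942, -418.8).
Normal n = (Well A→Well B) × (Well A→Well C) = (-738931.2, 733194, 5206194).
So ∂z/∂easting = −n_x/n_z = 0.14193 and ∂z/∂northing = −n_y/n_z = −0.14083.
Gradient magnitude |∇z| = √(a² + b²) = √(0.02015 + 0.01983) = 0.19995.
True dip = arctan(0.19995) = 11.3°, dipping toward NW (azimuth ≈ 315°).

11.3°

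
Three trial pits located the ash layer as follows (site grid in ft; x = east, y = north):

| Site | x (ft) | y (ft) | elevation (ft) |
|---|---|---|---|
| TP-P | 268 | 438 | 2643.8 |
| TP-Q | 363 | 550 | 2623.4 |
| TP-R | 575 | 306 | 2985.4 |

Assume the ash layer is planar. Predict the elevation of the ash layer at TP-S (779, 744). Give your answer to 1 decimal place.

2778.7 ft

Let the plane be z = a·x + b·y + c.
TP-Q−TP-P: 95a + 112b = −20.4;  TP-R−TP-P: 307a − 132b = 341.6.
Solving gives a = 0.75796, b = −0.82505.
Then c = 2643.8 − a·268 − b·438 = 2802.04.
At (779, 744): z = 590.4 − 613.8 + 2802.04 = 2778.7 ft.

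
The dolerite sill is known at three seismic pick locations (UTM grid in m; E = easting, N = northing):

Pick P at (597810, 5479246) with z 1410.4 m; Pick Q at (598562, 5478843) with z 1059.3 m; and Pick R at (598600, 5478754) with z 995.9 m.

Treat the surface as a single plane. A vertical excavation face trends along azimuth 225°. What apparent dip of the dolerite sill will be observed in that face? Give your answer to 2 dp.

21.42°

Let the plane be z = a·E + b·N + c.
Pick Q−Pick P: 752a − 403b = −351.1;  Pick R−Pick P: 790a − 492b = −414.5.
Solving gives a = −0.11039, b = 0.66523.
Unit vector along 225° is (sin 225°, cos 225°) = (-0.7071, -0.7071).
Slope in that direction = a·(-0.7071) + b·(-0.7071) = −0.39233.
Apparent dip = arctan|0.39233| = 21.42° (true dip is 34.0°, so apparent ≤ true as expected).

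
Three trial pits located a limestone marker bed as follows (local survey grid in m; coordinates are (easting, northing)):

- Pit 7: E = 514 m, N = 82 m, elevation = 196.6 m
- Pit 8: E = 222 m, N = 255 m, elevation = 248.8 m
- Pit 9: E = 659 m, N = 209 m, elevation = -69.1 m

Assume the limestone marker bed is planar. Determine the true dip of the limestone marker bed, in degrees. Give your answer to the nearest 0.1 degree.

Let the plane be z = a·E + b·N + c.
Pit 8−Pit 7: −292a + 173b = 52.2;  Pit 9−Pit 7: 145a + 127b = −265.7.
Solving gives a = −0.84601, b = −1.12621.
Gradient magnitude |∇z| = √(a² + b²) = √(0.71573 + 1.26835) = 1.40857.
True dip = arctan(1.40857) = 54.6°, dipping toward NE (azimuth ≈ 037°).

54.6°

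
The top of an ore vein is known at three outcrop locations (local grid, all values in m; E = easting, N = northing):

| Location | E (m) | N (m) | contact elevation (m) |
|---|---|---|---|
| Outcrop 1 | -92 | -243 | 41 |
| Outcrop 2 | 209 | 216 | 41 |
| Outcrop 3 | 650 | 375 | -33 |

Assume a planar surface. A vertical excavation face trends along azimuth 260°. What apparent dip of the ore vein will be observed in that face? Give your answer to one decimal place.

10.8°

Two edge vectors: Outcrop 1→Outcrop 2 = (301, 459, 0), Outcrop 1→Outcrop 3 = (742, 618, -74).
Normal n = (Outcrop 1→Outcrop 2) × (Outcrop 1→Outcrop 3) = (-33966, 22274, -154560).
So ∂z/∂E = −n_x/n_z = −0.21976 and ∂z/∂N = −n_y/n_z = 0.14411.
Unit vector along 260° is (sin 260°, cos 260°) = (-0.9848, -0.1736).
Slope in that direction = a·(-0.9848) + b·(-0.1736) = 0.19140.
Apparent dip = arctan|0.19140| = 10.8° (true dip is 14.7°, so apparent ≤ true as expected).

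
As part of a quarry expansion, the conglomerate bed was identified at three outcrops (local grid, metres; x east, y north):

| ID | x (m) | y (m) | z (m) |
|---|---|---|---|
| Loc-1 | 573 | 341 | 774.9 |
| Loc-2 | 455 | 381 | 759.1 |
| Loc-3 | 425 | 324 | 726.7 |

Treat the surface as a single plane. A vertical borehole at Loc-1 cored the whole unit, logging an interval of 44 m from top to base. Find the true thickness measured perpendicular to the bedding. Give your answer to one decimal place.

39.3 m

Let the plane be z = a·x + b·y + c.
Loc-2−Loc-1: −118a + 40b = −15.8;  Loc-3−Loc-1: −148a − 17b = −48.2.
Solving gives a = 0.27714, b = 0.42256.
|∇z| = √(a²+b²) = 0.50533, so dip δ = arctan(0.50533) = 26.81°.
True thickness = vertical thickness × cos δ = 44 × cos 26.81° = 39.3 m.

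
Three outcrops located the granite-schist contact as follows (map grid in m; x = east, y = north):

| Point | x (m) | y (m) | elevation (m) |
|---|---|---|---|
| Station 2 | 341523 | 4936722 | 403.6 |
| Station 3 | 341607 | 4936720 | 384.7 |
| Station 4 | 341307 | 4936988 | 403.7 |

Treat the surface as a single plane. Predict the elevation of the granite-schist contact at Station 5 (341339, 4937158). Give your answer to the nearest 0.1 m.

Two edge vectors: Station 2→Station 3 = (84, -2, -18.9), Station 2→Station 4 = (-216, 266, 0.1).
Normal n = (Station 2→Station 3) × (Station 2→Station 4) = (5027.2, 4074, 21912).
So ∂z/∂x = −n_x/n_z = −0.229426798 and ∂z/∂y = −n_y/n_z = −0.185925520.
Intercept c from Station 2: 403.6 + 78354.53 + 917862.61 = 996620.73.
At (341339, 4937158): z = −78312.3 − 917943.7 + 996620.73 = 364.8 m.

364.8 m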